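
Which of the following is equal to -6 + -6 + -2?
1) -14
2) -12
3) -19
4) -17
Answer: 1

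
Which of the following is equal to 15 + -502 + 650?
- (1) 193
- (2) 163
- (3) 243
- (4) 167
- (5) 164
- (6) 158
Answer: 2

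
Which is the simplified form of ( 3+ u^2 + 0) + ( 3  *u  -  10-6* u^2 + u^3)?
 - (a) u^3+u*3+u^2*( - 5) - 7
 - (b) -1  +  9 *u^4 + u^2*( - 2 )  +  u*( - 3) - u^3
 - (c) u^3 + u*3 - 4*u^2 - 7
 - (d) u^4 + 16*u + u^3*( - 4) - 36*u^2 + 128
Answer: a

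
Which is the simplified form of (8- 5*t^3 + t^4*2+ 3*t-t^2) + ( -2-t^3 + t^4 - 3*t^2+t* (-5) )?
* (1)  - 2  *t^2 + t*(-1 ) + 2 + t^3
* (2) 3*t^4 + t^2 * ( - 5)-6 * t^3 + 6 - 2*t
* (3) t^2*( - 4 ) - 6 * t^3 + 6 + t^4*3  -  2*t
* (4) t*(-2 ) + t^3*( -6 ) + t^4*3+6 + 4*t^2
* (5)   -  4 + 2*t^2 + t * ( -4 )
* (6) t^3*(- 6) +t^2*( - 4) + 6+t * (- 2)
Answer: 3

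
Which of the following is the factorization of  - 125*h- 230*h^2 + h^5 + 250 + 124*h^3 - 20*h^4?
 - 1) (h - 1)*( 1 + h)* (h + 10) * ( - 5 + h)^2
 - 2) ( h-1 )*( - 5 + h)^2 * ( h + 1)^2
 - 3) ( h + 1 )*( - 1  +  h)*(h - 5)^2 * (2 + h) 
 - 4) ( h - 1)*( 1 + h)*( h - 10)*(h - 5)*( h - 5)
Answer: 4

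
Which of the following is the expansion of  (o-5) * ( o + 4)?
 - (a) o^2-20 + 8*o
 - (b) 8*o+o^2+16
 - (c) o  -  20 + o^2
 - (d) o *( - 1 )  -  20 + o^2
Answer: d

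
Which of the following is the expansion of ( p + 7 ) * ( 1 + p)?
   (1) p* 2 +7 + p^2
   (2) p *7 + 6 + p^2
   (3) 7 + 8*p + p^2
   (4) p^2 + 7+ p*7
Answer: 3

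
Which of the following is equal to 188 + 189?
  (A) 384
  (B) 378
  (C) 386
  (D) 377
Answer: D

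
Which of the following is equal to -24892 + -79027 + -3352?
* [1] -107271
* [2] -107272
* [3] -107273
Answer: 1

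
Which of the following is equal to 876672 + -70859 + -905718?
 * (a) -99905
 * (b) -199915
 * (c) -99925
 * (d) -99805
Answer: a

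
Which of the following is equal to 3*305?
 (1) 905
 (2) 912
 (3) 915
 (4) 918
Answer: 3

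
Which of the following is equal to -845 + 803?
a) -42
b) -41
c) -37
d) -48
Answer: a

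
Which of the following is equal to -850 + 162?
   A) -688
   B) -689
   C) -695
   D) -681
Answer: A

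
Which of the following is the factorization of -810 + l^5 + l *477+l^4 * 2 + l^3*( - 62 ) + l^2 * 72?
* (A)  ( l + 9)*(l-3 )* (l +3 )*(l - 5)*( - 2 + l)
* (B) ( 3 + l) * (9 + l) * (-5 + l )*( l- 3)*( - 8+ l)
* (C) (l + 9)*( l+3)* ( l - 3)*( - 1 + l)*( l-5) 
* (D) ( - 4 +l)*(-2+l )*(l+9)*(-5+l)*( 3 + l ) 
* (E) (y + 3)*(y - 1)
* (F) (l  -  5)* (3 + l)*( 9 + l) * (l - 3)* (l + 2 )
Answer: A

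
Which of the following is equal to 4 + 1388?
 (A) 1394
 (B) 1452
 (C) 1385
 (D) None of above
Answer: D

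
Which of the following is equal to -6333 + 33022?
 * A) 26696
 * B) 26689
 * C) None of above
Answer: B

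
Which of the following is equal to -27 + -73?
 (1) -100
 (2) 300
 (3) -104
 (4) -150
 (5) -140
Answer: 1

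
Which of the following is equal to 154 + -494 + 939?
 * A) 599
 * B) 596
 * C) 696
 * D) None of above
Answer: A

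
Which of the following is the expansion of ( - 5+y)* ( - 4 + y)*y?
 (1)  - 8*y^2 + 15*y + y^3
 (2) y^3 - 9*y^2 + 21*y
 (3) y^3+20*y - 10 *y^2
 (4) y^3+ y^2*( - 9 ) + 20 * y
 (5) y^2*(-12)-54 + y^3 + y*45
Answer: 4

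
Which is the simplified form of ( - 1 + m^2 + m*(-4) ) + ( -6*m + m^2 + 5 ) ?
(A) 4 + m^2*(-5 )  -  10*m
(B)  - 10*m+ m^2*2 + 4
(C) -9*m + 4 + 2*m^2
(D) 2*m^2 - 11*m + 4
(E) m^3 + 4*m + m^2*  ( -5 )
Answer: B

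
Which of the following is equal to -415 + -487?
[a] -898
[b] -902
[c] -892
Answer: b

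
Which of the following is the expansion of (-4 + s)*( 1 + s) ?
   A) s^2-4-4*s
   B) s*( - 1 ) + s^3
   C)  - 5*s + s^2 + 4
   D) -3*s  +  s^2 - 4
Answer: D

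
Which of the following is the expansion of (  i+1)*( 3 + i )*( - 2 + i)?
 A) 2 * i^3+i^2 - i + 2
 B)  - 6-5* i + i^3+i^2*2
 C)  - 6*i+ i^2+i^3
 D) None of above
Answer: B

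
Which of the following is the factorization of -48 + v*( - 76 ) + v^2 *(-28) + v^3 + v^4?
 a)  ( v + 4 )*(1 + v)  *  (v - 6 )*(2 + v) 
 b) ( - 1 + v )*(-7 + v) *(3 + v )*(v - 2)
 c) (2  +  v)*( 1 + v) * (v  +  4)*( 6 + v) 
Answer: a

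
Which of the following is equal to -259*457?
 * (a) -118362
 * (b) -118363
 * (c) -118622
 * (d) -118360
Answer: b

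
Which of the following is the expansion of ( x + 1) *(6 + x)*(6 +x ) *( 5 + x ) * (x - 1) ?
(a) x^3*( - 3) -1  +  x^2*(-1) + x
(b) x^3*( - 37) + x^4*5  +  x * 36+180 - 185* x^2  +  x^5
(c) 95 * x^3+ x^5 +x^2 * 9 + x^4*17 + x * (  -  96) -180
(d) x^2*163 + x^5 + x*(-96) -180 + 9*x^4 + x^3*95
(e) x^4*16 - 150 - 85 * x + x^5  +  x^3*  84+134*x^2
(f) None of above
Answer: f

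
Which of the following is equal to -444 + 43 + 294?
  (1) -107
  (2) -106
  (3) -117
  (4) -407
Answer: 1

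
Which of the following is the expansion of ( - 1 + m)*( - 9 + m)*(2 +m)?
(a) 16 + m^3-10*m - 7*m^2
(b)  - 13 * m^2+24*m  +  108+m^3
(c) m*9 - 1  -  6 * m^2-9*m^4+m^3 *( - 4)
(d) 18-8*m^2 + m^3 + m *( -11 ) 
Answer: d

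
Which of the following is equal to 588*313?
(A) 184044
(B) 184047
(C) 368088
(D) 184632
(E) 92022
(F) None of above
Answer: A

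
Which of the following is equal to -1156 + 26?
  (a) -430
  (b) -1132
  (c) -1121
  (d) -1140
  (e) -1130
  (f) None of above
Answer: e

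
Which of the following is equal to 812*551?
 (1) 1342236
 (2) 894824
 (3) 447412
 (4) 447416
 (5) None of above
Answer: 3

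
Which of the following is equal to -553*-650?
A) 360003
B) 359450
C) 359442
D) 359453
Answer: B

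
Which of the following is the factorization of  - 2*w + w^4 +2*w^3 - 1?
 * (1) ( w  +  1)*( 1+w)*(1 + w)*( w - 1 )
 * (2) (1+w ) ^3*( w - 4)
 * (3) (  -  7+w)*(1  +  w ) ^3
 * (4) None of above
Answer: 1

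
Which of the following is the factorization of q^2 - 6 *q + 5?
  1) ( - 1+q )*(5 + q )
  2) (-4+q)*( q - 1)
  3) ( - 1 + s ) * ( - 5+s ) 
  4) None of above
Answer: 4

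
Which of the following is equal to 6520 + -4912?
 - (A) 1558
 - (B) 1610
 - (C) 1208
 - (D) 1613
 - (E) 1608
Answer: E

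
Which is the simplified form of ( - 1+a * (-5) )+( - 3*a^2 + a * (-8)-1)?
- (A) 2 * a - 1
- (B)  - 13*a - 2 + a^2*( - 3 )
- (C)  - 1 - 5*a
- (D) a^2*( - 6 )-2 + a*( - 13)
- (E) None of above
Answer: B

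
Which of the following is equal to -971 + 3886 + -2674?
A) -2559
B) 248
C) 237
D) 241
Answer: D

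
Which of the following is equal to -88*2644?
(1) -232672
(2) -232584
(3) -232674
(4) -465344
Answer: 1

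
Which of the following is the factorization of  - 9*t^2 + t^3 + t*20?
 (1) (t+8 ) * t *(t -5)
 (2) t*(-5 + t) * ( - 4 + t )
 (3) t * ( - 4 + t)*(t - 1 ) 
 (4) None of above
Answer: 2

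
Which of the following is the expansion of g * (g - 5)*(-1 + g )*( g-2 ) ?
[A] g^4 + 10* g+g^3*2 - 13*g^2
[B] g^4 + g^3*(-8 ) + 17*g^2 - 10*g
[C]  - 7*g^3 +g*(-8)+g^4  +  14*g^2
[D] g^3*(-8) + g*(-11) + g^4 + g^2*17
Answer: B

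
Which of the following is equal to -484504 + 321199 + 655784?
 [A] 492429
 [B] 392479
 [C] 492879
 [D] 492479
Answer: D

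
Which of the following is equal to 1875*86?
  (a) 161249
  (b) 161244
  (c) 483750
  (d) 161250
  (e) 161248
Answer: d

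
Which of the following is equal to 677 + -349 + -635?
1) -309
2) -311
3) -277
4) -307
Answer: 4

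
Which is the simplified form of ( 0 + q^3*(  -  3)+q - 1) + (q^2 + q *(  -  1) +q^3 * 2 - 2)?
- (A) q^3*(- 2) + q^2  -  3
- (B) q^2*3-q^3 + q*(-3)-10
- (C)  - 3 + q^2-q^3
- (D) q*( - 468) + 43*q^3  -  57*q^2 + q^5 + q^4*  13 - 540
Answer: C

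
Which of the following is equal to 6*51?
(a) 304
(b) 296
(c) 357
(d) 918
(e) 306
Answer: e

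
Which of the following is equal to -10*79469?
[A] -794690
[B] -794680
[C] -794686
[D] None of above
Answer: A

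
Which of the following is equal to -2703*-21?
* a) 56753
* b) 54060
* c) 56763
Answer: c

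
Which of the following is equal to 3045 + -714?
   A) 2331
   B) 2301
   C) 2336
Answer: A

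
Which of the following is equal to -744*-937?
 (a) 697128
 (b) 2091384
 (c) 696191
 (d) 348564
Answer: a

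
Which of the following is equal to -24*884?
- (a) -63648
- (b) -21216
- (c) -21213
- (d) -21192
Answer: b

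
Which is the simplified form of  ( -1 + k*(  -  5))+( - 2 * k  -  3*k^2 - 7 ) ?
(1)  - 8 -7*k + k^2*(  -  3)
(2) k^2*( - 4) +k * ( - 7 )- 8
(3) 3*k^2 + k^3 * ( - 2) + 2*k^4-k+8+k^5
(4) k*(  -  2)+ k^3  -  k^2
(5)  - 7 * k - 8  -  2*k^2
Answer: 1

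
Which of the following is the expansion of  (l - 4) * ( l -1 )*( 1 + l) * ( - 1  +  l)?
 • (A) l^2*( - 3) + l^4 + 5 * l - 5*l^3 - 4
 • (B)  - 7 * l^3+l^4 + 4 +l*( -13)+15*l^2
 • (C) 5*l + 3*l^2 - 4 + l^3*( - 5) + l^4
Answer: C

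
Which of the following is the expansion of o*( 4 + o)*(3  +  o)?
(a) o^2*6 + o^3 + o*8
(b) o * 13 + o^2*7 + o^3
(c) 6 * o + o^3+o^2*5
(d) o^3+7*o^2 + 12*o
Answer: d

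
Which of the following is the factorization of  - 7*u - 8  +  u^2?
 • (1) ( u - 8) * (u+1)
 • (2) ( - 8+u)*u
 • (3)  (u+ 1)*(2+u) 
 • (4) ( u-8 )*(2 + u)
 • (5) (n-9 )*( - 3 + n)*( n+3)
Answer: 1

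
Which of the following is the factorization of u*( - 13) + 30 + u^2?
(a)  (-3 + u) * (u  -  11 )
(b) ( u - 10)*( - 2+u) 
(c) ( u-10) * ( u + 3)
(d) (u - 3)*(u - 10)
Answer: d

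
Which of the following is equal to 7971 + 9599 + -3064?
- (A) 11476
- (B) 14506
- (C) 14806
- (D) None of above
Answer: B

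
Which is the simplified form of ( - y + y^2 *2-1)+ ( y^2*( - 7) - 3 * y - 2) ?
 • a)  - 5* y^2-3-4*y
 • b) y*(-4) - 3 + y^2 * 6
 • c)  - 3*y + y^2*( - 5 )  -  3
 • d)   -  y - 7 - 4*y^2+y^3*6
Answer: a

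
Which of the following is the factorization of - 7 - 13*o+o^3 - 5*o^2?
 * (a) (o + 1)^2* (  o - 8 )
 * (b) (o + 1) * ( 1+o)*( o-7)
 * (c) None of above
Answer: b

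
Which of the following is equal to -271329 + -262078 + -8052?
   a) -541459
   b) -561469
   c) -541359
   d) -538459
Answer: a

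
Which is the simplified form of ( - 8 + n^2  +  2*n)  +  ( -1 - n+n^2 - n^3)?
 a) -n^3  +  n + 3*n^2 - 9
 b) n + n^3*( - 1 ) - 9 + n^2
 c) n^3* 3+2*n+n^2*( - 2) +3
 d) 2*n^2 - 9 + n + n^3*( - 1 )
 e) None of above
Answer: d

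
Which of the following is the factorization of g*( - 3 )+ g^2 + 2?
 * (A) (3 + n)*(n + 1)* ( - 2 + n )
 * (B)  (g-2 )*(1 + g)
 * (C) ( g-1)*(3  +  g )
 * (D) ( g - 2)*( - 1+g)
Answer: D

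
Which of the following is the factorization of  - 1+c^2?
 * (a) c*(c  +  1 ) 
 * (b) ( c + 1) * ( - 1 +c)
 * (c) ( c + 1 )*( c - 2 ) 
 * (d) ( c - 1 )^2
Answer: b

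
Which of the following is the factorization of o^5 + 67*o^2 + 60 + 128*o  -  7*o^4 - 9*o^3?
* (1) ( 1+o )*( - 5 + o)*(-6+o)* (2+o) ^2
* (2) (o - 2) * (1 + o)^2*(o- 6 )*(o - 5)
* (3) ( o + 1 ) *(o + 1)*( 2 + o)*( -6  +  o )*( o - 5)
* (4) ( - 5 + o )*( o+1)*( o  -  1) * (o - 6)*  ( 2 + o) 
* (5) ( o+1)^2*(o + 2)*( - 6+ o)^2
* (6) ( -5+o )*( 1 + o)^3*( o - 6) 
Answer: 3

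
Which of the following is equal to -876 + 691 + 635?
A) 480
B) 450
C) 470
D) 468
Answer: B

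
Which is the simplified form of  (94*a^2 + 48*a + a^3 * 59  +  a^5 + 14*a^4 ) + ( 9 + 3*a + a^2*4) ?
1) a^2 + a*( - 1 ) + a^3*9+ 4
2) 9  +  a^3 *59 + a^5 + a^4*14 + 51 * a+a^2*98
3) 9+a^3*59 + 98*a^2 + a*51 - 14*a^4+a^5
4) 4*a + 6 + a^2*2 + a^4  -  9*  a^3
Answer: 2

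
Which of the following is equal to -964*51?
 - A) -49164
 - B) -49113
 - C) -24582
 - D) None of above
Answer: A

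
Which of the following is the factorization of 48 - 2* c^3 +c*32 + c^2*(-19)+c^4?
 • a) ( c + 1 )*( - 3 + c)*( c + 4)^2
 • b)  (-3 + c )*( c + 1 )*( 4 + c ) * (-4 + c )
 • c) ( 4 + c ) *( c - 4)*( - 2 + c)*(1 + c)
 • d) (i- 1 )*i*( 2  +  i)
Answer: b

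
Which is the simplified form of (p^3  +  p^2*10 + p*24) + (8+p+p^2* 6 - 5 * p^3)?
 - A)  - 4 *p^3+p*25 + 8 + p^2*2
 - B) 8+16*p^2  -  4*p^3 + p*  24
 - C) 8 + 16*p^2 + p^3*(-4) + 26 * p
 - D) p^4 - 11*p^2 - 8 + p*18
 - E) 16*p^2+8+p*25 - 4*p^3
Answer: E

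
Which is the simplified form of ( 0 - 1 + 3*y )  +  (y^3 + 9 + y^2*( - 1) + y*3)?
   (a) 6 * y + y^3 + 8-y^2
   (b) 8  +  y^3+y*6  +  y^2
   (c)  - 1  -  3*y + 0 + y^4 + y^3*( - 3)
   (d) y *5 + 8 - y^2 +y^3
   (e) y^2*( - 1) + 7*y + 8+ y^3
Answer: a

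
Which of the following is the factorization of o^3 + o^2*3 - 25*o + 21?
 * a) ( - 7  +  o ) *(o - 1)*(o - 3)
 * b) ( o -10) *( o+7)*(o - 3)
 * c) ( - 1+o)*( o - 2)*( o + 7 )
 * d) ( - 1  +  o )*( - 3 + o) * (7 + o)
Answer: d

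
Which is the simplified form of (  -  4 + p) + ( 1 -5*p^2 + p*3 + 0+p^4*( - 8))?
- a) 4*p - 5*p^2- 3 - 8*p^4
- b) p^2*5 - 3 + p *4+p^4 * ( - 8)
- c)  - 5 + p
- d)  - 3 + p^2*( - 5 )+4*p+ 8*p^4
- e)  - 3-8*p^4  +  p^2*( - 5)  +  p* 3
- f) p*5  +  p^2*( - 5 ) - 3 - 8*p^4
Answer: a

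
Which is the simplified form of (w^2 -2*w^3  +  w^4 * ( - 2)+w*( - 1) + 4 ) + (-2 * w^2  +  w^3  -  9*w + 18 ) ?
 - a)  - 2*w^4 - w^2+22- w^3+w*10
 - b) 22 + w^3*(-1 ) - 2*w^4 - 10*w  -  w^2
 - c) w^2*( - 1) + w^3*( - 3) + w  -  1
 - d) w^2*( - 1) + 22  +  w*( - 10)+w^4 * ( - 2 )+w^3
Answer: b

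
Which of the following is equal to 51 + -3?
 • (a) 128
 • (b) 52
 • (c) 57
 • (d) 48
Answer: d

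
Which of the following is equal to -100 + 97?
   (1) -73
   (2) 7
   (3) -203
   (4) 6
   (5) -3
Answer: 5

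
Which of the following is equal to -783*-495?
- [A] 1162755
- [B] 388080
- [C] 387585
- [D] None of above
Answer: C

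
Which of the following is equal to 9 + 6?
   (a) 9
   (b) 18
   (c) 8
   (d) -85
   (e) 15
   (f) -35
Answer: e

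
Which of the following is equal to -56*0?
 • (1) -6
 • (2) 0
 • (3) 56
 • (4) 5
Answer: 2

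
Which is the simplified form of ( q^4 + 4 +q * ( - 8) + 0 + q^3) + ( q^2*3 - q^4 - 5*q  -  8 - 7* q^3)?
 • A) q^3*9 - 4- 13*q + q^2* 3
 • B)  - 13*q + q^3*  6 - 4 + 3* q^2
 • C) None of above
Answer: C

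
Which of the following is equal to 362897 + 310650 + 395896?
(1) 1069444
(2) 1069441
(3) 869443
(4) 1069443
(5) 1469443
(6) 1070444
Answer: 4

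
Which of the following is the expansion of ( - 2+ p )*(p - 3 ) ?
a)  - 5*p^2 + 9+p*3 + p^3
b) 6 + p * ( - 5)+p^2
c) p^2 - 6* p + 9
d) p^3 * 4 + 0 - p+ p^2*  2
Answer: b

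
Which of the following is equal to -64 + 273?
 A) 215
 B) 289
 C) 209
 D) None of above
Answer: C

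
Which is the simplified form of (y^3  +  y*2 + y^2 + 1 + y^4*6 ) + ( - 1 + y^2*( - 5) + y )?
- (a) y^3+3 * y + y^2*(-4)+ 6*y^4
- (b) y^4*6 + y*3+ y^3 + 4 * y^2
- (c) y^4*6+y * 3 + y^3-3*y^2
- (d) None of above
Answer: a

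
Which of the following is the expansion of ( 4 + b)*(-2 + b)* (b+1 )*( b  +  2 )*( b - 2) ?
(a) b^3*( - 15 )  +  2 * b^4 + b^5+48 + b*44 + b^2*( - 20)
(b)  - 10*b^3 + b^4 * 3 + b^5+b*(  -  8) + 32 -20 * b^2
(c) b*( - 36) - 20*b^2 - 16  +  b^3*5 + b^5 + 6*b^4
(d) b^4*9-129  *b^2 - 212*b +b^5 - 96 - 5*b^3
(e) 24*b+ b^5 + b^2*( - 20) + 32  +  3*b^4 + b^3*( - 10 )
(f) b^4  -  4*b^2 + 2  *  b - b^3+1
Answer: e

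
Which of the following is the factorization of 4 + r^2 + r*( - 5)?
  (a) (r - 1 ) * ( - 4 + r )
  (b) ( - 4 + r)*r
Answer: a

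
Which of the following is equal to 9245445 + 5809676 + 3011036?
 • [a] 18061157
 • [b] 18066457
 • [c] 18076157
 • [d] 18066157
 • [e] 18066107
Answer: d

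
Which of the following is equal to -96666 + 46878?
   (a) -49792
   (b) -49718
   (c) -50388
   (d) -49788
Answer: d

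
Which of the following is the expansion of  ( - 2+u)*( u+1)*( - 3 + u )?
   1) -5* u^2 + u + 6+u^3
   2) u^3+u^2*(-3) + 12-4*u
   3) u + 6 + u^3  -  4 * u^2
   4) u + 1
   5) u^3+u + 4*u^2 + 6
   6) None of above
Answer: 3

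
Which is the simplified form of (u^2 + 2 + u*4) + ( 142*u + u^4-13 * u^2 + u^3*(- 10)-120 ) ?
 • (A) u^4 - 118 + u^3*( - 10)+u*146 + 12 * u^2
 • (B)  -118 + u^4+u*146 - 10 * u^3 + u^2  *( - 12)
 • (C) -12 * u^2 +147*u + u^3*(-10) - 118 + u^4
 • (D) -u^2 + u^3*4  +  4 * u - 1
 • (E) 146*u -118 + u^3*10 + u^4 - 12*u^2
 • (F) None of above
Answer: B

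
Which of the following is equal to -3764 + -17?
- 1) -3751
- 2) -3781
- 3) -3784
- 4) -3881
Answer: 2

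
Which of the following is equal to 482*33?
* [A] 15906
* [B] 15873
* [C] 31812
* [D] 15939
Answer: A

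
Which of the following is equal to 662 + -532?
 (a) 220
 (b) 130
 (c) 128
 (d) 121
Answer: b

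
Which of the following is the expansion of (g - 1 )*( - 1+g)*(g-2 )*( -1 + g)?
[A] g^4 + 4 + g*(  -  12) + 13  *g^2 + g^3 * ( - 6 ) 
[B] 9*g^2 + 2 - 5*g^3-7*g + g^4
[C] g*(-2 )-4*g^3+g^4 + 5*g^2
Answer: B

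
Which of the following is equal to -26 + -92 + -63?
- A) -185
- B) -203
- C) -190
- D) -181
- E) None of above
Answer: D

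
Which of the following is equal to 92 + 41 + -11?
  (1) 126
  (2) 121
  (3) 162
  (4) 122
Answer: 4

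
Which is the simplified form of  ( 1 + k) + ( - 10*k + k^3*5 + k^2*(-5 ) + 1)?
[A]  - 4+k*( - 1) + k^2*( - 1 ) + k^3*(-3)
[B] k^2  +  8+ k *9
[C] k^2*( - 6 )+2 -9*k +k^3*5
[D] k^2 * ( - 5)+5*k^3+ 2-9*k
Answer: D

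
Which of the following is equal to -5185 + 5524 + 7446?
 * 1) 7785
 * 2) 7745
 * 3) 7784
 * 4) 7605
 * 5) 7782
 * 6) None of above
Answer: 1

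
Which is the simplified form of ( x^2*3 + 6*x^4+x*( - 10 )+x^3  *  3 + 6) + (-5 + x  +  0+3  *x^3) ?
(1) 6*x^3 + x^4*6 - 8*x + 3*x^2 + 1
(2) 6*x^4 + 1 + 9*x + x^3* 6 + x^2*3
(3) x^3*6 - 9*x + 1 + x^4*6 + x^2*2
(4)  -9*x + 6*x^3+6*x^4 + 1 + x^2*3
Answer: 4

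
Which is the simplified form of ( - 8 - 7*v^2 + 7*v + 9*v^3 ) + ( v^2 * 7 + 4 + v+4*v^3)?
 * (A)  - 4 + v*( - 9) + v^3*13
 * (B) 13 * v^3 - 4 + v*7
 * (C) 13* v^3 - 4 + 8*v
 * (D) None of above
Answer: C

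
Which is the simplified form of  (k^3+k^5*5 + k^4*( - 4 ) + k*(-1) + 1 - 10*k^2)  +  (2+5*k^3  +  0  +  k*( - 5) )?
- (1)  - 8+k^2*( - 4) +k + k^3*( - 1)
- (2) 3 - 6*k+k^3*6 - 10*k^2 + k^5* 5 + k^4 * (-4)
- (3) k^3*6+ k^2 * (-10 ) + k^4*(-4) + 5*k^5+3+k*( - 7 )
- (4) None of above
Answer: 2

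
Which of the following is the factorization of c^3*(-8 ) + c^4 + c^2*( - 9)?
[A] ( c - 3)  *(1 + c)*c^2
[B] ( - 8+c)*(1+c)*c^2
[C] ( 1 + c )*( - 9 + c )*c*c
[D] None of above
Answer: C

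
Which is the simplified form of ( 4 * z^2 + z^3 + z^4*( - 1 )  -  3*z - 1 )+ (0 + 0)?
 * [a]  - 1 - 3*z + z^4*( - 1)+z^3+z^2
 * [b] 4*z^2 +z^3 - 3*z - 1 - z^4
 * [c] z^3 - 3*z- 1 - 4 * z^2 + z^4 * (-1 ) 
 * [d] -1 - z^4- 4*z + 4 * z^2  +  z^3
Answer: b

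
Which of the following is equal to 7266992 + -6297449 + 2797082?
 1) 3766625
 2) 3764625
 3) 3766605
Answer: 1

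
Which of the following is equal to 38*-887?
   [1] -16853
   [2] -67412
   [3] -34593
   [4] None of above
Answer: 4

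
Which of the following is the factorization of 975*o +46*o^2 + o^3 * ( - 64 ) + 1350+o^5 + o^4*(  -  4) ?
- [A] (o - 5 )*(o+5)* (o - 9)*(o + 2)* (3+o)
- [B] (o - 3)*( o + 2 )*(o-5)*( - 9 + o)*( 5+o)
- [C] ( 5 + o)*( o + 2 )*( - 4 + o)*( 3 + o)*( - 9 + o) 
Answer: A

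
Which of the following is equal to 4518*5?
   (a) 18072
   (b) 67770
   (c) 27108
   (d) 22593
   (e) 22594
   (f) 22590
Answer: f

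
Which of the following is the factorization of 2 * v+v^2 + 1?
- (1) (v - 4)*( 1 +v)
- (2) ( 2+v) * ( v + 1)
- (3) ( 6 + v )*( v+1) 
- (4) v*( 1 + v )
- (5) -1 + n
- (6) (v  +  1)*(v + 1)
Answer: 6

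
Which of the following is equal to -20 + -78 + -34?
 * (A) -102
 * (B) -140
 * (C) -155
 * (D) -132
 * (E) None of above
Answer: D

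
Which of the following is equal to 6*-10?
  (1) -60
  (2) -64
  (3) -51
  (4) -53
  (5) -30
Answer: 1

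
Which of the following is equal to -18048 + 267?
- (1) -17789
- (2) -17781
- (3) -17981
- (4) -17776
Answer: 2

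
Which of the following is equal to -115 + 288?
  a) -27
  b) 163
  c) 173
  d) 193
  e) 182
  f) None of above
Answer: c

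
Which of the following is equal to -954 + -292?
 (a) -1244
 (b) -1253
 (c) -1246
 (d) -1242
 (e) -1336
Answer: c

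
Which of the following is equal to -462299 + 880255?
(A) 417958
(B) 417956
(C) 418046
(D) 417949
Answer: B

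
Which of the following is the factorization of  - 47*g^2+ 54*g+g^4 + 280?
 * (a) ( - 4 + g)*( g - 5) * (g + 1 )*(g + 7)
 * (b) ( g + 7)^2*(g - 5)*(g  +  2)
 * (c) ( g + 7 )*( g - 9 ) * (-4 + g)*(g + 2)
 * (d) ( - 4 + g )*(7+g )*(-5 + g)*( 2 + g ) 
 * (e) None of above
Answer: d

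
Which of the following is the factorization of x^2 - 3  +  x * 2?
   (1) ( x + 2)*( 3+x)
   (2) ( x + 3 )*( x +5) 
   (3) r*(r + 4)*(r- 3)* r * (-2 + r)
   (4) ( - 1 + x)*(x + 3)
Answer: 4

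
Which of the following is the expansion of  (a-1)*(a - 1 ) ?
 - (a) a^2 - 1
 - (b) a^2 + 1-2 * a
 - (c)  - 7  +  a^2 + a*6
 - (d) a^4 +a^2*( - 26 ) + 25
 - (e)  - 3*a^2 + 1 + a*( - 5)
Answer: b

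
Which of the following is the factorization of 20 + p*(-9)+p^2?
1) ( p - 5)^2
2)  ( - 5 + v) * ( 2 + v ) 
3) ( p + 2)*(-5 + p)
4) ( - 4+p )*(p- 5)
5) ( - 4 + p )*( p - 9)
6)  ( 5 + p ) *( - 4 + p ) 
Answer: 4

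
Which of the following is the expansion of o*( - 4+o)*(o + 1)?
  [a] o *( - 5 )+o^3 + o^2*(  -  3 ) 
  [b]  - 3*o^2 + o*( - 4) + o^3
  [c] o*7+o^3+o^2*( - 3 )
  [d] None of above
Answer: b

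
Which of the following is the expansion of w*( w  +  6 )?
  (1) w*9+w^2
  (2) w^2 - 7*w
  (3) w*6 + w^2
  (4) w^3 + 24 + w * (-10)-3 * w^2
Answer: 3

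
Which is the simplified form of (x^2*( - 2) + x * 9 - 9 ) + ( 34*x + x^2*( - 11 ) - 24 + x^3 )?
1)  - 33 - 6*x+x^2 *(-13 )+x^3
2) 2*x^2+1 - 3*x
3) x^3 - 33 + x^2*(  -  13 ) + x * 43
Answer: 3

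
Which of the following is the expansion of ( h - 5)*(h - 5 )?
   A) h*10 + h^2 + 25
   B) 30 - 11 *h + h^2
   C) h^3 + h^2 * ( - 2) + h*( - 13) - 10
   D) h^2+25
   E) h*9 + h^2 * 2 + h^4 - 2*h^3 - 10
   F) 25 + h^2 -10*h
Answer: F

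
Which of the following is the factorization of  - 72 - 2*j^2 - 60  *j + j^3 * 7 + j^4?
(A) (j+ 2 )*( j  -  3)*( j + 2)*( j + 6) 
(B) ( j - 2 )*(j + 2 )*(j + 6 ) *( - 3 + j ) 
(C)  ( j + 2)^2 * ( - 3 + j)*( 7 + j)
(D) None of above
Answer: A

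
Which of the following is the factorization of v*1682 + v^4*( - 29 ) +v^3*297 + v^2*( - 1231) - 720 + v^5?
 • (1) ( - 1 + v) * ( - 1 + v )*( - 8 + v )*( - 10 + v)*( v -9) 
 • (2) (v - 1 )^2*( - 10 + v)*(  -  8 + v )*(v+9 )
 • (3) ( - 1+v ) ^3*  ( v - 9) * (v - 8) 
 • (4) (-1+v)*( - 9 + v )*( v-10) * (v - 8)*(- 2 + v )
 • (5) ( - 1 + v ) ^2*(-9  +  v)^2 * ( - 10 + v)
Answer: 1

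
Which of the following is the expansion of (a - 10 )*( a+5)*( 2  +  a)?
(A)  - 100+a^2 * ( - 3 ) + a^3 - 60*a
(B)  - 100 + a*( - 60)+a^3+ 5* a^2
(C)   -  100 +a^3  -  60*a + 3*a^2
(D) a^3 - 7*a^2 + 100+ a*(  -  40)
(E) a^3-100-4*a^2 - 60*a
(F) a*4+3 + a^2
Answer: A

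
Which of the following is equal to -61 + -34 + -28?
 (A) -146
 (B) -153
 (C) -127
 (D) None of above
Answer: D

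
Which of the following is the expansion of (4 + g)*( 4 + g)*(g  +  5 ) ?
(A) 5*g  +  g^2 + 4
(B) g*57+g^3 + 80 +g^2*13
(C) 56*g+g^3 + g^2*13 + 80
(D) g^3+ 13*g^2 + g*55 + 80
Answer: C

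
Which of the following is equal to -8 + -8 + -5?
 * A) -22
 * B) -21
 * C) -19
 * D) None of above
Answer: B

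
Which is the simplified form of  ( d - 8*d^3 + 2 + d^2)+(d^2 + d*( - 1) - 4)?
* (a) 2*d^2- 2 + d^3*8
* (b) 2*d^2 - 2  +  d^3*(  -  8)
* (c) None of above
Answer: b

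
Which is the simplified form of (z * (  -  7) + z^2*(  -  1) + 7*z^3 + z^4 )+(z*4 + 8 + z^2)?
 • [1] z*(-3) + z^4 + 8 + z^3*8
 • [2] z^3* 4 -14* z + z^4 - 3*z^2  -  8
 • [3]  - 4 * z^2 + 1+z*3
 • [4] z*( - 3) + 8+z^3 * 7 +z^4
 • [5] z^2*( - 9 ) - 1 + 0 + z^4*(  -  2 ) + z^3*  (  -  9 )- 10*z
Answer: 4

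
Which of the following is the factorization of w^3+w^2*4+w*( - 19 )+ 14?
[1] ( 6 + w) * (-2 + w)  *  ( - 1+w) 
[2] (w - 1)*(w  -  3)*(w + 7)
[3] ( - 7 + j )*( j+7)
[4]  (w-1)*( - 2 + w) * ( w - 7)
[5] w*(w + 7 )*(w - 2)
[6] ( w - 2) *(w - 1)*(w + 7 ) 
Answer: 6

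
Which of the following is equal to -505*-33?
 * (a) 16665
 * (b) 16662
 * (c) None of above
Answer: a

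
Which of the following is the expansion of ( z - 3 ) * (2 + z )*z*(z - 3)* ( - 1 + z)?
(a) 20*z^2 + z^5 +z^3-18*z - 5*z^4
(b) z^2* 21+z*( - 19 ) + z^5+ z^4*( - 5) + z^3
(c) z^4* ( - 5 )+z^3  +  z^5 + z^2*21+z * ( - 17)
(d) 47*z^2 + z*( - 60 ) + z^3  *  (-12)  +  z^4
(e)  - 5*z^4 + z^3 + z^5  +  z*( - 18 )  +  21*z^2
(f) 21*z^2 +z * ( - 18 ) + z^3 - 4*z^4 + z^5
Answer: e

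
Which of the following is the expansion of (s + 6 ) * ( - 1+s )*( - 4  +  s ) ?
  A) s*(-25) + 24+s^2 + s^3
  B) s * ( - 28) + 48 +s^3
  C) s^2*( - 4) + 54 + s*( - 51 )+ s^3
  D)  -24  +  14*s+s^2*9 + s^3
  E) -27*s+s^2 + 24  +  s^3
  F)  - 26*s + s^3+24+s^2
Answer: F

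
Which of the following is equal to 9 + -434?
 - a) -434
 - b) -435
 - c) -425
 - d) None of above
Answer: c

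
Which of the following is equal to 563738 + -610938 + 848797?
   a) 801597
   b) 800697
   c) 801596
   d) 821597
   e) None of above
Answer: a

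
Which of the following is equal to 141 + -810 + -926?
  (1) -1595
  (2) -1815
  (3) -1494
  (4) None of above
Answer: 1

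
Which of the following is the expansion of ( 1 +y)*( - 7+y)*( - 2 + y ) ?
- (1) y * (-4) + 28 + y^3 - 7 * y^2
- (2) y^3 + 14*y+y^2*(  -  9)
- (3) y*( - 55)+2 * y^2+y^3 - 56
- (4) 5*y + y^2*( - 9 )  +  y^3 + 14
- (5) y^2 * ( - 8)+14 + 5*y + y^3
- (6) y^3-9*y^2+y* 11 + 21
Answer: 5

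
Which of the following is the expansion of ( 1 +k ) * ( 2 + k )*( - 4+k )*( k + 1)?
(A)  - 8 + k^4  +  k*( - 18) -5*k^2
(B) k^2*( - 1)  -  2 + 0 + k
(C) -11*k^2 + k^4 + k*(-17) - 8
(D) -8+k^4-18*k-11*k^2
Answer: D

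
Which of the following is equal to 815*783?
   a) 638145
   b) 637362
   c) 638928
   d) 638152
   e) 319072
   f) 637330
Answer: a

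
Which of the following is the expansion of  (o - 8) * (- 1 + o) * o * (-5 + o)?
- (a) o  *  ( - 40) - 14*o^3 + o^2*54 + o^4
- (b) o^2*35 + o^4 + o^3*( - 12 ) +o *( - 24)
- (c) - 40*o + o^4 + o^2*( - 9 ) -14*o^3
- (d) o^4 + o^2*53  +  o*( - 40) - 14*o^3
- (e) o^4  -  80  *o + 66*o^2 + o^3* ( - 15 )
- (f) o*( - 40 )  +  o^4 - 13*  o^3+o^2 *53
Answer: d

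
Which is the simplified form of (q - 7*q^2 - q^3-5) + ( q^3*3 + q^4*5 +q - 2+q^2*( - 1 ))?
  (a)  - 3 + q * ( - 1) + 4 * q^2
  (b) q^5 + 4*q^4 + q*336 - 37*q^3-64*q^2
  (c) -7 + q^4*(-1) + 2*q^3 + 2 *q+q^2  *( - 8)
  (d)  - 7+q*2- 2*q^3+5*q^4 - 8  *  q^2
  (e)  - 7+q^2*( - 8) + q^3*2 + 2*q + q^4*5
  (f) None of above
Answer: e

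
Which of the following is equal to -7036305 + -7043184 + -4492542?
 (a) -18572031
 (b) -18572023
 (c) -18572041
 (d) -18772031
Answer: a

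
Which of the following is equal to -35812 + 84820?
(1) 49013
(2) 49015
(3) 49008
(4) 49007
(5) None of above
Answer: 3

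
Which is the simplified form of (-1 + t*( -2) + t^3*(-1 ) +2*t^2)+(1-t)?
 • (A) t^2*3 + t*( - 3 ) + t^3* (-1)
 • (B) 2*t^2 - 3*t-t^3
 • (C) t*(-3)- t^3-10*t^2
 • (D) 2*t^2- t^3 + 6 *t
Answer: B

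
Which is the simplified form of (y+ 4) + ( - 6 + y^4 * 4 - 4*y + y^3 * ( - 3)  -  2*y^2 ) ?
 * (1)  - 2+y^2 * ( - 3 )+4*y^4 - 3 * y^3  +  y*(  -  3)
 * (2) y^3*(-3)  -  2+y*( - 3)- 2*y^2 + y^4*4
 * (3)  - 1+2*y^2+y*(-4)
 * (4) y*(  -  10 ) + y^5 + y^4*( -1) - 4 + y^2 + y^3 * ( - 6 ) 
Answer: 2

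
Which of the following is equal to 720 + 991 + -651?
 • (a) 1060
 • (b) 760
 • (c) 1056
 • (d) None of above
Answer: a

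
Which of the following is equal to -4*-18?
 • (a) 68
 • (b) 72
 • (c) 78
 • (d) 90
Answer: b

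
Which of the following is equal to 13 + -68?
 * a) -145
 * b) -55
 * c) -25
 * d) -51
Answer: b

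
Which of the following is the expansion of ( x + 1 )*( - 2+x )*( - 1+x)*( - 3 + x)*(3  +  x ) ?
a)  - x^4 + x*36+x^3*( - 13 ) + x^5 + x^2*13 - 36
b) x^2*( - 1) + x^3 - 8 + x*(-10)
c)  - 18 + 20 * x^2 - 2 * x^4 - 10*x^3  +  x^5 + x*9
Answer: c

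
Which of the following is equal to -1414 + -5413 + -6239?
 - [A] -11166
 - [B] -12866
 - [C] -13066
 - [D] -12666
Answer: C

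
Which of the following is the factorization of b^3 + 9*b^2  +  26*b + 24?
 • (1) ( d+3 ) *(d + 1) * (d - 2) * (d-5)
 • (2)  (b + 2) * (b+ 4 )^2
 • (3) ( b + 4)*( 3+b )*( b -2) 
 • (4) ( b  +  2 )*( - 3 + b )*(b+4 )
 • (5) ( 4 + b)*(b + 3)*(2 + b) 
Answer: 5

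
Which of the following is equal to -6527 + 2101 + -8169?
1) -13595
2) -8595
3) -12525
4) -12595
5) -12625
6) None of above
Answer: 4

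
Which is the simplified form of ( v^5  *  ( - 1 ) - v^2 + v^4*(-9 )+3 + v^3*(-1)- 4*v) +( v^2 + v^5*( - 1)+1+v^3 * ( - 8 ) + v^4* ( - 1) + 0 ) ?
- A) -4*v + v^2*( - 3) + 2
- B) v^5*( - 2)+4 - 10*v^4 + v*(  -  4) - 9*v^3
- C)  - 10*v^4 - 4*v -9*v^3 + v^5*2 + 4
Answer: B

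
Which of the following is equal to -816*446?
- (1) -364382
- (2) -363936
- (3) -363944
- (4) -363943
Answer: 2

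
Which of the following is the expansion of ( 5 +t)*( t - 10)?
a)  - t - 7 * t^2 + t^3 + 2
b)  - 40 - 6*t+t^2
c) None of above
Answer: c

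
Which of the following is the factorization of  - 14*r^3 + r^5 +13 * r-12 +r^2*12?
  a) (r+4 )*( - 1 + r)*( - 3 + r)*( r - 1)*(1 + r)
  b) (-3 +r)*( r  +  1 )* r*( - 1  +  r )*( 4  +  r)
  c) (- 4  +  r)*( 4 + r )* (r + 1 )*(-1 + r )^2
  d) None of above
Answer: a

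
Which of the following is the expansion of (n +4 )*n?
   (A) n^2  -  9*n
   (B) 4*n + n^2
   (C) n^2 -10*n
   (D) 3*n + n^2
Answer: B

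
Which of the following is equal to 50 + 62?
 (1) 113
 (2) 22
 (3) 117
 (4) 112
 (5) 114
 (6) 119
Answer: 4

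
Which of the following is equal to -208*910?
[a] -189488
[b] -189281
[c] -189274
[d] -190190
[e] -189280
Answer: e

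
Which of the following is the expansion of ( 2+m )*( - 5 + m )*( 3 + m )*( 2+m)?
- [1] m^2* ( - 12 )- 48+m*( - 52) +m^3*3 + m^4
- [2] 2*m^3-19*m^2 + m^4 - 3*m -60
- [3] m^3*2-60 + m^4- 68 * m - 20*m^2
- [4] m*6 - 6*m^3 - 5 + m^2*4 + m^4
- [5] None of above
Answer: 5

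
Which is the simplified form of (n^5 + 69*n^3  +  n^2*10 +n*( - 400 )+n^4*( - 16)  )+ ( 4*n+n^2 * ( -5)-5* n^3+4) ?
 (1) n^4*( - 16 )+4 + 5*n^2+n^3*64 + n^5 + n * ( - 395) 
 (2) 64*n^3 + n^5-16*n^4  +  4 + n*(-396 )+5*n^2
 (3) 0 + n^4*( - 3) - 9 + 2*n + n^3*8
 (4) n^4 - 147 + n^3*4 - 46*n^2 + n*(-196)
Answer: 2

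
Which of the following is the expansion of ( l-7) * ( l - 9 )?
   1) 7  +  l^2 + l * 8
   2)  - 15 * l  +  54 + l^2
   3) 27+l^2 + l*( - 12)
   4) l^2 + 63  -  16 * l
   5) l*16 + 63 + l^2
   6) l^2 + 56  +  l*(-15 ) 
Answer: 4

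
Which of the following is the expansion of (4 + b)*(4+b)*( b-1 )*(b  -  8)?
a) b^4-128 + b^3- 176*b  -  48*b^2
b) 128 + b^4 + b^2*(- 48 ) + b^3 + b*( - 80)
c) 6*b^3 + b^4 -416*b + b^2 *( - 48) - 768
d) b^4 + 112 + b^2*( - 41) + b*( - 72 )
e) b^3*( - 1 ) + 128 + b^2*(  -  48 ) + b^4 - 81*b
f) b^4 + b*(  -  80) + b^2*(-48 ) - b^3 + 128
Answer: f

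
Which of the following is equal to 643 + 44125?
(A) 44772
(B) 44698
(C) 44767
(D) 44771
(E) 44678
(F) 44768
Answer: F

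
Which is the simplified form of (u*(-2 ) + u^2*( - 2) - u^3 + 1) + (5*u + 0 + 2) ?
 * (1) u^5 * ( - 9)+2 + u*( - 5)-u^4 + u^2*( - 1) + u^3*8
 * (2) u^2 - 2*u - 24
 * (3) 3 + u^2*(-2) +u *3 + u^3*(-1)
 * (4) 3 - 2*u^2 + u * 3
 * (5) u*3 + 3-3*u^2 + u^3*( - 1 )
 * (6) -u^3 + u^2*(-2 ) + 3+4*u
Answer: 3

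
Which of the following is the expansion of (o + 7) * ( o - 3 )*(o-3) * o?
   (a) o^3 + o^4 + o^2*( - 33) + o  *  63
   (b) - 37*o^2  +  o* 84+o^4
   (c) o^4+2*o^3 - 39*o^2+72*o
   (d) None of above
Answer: a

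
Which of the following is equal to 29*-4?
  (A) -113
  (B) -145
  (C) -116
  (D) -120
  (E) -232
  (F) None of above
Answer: C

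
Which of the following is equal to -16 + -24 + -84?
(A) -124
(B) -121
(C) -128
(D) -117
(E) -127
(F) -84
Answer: A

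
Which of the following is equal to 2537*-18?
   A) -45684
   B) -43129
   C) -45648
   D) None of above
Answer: D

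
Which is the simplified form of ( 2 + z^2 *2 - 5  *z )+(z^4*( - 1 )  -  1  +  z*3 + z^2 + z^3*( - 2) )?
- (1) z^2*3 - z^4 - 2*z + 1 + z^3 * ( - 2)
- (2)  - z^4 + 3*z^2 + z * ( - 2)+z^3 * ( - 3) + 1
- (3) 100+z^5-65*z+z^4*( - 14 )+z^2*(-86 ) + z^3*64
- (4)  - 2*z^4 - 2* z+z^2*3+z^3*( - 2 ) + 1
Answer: 1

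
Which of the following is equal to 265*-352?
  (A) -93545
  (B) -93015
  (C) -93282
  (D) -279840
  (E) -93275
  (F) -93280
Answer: F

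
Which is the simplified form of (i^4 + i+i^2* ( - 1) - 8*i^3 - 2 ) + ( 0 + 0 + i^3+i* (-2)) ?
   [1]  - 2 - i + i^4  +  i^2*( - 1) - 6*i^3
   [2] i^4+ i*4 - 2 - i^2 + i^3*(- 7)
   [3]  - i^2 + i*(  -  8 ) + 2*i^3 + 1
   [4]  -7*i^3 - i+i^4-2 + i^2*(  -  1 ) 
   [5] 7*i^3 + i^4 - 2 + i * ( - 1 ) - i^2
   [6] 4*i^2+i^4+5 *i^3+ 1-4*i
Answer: 4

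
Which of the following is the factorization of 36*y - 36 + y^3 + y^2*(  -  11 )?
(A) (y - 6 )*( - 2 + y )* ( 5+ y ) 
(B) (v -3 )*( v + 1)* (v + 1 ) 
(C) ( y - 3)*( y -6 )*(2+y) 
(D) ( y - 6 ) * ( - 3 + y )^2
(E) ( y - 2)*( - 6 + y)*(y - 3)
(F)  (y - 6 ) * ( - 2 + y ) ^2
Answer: E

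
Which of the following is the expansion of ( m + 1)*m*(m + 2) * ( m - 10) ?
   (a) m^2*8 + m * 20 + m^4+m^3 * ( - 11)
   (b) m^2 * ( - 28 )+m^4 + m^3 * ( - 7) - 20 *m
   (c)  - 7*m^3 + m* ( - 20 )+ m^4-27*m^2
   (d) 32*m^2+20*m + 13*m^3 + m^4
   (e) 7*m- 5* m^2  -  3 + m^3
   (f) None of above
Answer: b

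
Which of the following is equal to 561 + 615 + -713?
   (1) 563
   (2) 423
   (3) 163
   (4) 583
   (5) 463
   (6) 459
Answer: 5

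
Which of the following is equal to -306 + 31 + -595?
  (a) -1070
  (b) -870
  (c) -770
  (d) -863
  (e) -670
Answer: b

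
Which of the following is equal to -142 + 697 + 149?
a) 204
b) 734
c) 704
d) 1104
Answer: c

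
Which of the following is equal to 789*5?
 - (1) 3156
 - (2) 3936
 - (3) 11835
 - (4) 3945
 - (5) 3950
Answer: 4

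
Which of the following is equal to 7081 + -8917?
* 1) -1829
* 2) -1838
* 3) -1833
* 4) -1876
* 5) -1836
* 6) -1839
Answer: 5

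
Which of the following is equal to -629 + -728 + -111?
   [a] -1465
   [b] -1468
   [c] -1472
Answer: b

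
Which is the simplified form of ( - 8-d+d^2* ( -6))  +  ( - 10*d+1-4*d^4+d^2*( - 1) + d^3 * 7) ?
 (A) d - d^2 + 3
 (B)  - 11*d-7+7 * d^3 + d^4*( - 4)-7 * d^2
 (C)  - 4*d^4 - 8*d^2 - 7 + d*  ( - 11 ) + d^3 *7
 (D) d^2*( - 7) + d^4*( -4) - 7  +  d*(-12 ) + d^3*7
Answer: B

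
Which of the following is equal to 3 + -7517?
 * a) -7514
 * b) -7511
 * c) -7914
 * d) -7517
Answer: a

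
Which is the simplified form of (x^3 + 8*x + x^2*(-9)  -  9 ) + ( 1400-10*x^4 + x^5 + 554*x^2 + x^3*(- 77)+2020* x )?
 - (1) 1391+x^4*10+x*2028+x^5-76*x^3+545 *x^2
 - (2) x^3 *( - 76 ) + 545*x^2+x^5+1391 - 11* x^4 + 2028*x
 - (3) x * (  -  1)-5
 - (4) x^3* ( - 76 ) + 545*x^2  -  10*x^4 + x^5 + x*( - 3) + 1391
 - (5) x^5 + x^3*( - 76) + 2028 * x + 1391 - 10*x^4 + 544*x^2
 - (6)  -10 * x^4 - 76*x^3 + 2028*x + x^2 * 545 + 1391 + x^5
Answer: 6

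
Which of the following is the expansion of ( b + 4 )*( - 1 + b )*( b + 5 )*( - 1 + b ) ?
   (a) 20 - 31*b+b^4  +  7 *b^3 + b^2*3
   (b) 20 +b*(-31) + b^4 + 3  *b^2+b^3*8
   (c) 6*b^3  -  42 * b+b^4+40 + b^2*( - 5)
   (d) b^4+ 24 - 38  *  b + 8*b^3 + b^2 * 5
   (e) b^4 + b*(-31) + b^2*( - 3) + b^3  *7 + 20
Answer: a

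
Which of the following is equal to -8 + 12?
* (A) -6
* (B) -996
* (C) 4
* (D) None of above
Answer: C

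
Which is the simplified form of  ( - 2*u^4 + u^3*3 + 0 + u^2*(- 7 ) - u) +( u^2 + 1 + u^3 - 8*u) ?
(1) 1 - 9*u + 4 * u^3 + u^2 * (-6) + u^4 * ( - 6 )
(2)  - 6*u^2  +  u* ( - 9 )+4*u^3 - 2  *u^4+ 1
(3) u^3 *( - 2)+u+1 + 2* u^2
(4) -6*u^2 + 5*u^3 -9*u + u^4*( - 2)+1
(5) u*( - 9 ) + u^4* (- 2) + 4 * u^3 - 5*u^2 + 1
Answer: 2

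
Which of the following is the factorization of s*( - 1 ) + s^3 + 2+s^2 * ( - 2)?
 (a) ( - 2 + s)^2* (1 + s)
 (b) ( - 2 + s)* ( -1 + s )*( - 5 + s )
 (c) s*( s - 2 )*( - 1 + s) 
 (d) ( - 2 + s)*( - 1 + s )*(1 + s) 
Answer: d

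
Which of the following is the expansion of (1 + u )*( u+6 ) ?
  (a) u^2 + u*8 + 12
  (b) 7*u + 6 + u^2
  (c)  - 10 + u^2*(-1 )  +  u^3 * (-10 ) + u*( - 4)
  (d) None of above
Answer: b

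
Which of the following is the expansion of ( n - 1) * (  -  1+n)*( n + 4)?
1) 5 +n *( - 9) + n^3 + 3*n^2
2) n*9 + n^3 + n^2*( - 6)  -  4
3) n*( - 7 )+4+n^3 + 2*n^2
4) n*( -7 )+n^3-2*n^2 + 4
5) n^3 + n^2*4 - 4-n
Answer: 3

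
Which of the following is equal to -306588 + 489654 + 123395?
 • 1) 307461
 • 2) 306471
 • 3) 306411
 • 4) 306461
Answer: 4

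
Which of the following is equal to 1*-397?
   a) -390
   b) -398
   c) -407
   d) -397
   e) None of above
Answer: d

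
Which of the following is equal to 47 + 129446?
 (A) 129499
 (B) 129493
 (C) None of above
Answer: B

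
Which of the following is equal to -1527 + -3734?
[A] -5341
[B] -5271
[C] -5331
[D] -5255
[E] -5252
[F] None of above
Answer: F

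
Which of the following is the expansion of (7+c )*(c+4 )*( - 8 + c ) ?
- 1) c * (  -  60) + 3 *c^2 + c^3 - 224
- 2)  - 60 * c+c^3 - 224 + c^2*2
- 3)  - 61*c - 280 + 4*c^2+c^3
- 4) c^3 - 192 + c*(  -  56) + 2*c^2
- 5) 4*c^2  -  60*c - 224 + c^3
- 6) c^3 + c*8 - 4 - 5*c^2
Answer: 1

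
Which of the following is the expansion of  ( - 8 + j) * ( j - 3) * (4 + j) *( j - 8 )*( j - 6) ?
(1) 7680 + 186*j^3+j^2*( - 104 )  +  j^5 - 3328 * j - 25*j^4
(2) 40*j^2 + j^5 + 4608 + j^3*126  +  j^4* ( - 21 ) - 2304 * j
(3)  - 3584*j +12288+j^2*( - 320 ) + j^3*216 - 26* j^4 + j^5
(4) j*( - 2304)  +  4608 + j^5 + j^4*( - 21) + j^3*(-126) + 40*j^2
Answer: 2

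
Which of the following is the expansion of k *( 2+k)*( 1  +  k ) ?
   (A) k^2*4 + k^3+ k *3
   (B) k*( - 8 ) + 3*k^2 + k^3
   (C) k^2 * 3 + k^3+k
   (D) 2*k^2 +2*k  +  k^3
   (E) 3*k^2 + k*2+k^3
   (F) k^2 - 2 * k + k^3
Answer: E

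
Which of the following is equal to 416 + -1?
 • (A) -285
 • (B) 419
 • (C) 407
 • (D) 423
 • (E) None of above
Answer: E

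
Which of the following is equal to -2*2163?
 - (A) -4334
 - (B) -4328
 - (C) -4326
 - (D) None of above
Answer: C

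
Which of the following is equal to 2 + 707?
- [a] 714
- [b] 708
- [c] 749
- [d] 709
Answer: d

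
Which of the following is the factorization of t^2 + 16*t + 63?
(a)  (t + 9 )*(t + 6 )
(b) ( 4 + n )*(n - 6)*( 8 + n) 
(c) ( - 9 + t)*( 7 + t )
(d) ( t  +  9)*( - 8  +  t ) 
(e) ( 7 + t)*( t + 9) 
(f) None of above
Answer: e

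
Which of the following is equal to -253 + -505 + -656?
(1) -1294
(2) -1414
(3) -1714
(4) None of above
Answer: 2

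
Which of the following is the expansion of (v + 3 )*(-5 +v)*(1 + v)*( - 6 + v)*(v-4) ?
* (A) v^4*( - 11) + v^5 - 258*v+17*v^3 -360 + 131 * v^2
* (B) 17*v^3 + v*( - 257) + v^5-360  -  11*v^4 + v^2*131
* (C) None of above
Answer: A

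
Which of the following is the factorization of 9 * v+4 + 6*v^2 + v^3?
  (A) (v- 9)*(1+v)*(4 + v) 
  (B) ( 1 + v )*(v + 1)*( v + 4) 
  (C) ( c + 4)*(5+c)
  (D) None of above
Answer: B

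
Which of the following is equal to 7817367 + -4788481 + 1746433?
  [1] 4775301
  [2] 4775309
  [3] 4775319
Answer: 3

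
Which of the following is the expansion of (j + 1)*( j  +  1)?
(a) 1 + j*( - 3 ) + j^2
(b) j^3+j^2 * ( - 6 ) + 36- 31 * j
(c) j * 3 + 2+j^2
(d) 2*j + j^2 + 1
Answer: d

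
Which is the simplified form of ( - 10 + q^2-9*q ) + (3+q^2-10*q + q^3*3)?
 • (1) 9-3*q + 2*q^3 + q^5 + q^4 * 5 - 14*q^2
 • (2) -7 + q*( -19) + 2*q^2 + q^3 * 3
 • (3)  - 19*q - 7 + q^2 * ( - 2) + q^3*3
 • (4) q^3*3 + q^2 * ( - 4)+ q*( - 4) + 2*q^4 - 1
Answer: 2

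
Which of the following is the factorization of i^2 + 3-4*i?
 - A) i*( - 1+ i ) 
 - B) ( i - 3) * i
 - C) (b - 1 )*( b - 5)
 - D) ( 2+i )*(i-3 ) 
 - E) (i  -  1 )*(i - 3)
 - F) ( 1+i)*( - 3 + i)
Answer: E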